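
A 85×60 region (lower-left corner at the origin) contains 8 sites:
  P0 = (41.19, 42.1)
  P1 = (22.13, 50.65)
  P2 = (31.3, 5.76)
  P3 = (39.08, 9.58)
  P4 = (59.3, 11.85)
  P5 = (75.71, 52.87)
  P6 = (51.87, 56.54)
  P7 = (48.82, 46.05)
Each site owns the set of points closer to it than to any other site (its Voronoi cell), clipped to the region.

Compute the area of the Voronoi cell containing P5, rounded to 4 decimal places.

Area of P5's cell: 635.6092

1. box [0,85]×[0,60]: [(0, 0) (85, 0) (85, 60) (0, 60)]
2. ⊥bis P5·P0 via (58.45,47.485): [(73.265, 0) (85, 0) (85, 60) (54.5454, 60)]  |A|=1265.6881
3. ⊥bis P5·P1 via (48.92,51.76): [(73.265, 0) (85, 0) (85, 60) (54.5454, 60)]  |A|=1265.6881
4. ⊥bis P5·P2 via (53.505,29.315): [(68.5413, 15.1405) (84.6023, 0) (85, 0) (85, 60) (54.5454, 60)]  |A|=1179.862
5. ⊥bis P5·P3 via (57.395,31.225): [(65.721, 24.1799) (85, 7.8669) (85, 60) (54.5454, 60)]  |A|=1047.9793
6. ⊥bis P5·P4 via (67.505,32.36): [(62.5505, 34.342) (85, 25.3611) (85, 60) (54.5454, 60)]  |A|=779.5137
7. ⊥bis P5·P6 via (63.79,54.705): [(61.2814, 38.4097) (62.5505, 34.342) (85, 25.3611) (85, 60) (64.6051, 60)]  |A|=670.9172
8. ⊥bis P5·P7 via (62.265,49.46): [(62.7115, 47.6994) (66.5, 32.762) (85, 25.3611) (85, 60) (64.6051, 60)]  |A|=635.6092
9. canonical 5-gon: [(62.7115, 47.6994) (66.5, 32.762) (85, 25.3611) (85, 60) (64.6051, 60)]
10. shoelace: 635.6092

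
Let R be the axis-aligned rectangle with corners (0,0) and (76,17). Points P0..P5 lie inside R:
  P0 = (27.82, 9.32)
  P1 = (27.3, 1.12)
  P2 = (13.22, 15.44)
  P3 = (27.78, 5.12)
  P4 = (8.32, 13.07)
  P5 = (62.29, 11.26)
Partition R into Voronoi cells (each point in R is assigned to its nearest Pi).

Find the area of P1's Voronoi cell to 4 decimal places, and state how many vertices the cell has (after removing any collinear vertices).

Area of P1's cell: 87.0671 (5 vertices)

1. box [0,76]×[0,17]: [(0, 0) (76, 0) (76, 17) (0, 17)]
2. ⊥bis P1·P0 via (27.56,5.22): [(0, 6.9677) (0, 0) (76, 0) (76, 2.1482)]  |A|=346.4043
3. ⊥bis P1·P2 via (20.26,8.28): [(17.7787, 5.8403) (11.8389, 0) (76, 0) (76, 2.1482)]  |A|=249.8948
4. ⊥bis P1·P3 via (27.54,3.12): [(16.3747, 4.4598) (11.8389, 0) (53.54, 0)]  |A|=92.9901
5. ⊥bis P1·P4 via (17.81,7.095): [(16.3747, 4.4598) (15.7871, 3.8821) (13.3429, 0) (53.54, 0)]  |A|=90.0706
6. ⊥bis P1·P5 via (44.795,6.19): [(46.3384, 0.8642) (16.3747, 4.4598) (15.7871, 3.8821) (13.3429, 0) (46.5888, 0)]  |A|=87.0671
7. canonical 5-gon: [(46.3384, 0.8642) (16.3747, 4.4598) (15.7871, 3.8821) (13.3429, 0) (46.5888, 0)]
8. shoelace: 87.0671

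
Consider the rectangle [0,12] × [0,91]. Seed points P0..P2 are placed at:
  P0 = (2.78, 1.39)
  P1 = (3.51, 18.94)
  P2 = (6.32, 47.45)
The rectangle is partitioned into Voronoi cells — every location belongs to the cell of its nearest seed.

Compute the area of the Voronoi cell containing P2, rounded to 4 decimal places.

Area of P2's cell: 694.9433

1. box [0,12]×[0,91]: [(0, 0) (12, 0) (12, 91) (0, 91)]
2. ⊥bis P2·P0 via (4.55,24.42): [(0, 24.7697) (12, 23.8474) (12, 91) (0, 91)]  |A|=800.2973
3. ⊥bis P2·P1 via (4.915,33.195): [(0, 33.6794) (12, 32.4967) (12, 91) (0, 91)]  |A|=694.9433
4. canonical 4-gon: [(0, 33.6794) (12, 32.4967) (12, 91) (0, 91)]
5. shoelace: 694.9433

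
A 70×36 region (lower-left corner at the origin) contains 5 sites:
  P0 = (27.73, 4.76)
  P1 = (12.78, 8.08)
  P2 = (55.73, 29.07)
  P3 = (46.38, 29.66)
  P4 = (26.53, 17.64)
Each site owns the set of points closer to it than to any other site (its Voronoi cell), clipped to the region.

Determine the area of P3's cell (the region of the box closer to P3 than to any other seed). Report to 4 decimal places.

Area of P3's cell: 359.8417

1. box [0,70]×[0,36]: [(0, 0) (70, 0) (70, 36) (0, 36)]
2. ⊥bis P3·P0 via (37.055,17.21): [(60.0324, 0) (70, 0) (70, 36) (11.9681, 36)]  |A|=1223.9908
3. ⊥bis P3·P1 via (29.58,18.87): [(24.7053, 26.4599) (60.0324, 0) (70, 0) (70, 36) (18.5781, 36)]  |A|=1192.4608
4. ⊥bis P3·P2 via (51.055,29.365): [(24.7053, 26.4599) (49.6908, 7.7458) (51.4737, 36) (18.5781, 36)]  |A|=526.5687
5. ⊥bis P3·P4 via (36.455,23.65): [(43.0934, 12.6873) (49.6908, 7.7458) (51.4737, 36) (28.9766, 36)]  |A|=359.8417
6. canonical 4-gon: [(43.0934, 12.6873) (49.6908, 7.7458) (51.4737, 36) (28.9766, 36)]
7. shoelace: 359.8417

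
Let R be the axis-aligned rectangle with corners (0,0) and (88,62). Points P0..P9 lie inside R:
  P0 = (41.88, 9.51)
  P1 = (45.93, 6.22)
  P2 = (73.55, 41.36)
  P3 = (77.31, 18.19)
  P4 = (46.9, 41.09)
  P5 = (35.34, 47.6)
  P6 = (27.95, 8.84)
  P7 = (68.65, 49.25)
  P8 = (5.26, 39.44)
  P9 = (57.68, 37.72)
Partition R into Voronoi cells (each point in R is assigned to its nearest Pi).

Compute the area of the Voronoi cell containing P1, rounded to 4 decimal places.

Area of P1's cell: 337.4865

1. box [0,88]×[0,62]: [(0, 0) (88, 0) (88, 62) (0, 62)]
2. ⊥bis P1·P0 via (43.905,7.865): [(37.5159, 0) (88, 0) (88, 62) (87.8813, 62)]  |A|=1568.6857
3. ⊥bis P1·P2 via (59.74,23.79): [(57.9711, 25.1804) (37.5159, 0) (88, 0) (88, 1.5777)]  |A|=659.2922
4. ⊥bis P1·P3 via (61.62,12.205): [(57.0861, 24.0909) (37.5159, 0) (66.2756, 0)]  |A|=346.4245
5. ⊥bis P1·P4 via (46.415,23.655): [(57.3686, 23.3503) (56.504, 23.3743) (37.5159, 0) (66.2756, 0)]  |A|=346.1077
6. ⊥bis P1·P5 via (40.635,26.91): [(57.3686, 23.3503) (56.504, 23.3743) (37.5159, 0) (66.2756, 0)]  |A|=346.1077
7. ⊥bis P1·P6 via (36.94,7.53): [(57.3686, 23.3503) (56.504, 23.3743) (37.5159, 0) (66.2756, 0)]  |A|=346.1077
8. ⊥bis P1·P7 via (57.29,27.735): [(57.3686, 23.3503) (56.504, 23.3743) (37.5159, 0) (66.2756, 0)]  |A|=346.1077
9. ⊥bis P1·P8 via (25.595,22.83): [(57.3686, 23.3503) (56.504, 23.3743) (37.5159, 0) (66.2756, 0)]  |A|=346.1077
10. ⊥bis P1·P9 via (51.805,21.97): [(58.9054, 19.3214) (54.5357, 20.9514) (37.5159, 0) (66.2756, 0)]  |A|=337.4865
11. canonical 4-gon: [(58.9054, 19.3214) (54.5357, 20.9514) (37.5159, 0) (66.2756, 0)]
12. shoelace: 337.4865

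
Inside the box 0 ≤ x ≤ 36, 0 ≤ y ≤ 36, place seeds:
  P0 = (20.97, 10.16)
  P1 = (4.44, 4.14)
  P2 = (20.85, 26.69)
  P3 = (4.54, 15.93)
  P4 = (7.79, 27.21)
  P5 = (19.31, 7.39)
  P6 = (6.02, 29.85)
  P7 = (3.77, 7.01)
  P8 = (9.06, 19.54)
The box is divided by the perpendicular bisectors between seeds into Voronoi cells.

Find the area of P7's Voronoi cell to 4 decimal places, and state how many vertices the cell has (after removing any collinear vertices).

1. box [0,36]×[0,36]: [(0, 0) (36, 0) (36, 36) (0, 36)]
2. ⊥bis P7·P0 via (12.37,8.585): [(0, 0) (13.9423, 0) (7.3492, 36) (0, 36)]  |A|=383.2467
3. ⊥bis P7·P1 via (4.105,5.575): [(0, 4.6167) (12.5598, 7.5488) (7.3492, 36) (0, 36)]  |A|=301.631
4. ⊥bis P7·P2 via (12.31,16.85): [(0, 27.5337) (0, 4.6167) (12.5598, 7.5488) (10.5816, 18.35)]  |A|=191.9804
5. ⊥bis P7·P3 via (4.155,11.47): [(0, 11.8287) (0, 4.6167) (12.5598, 7.5488) (11.9651, 10.7958)]  |A|=64.409
6. ⊥bis P7·P4 via (5.78,17.11): [(0, 11.8287) (0, 4.6167) (12.5598, 7.5488) (11.9651, 10.7958)]  |A|=64.409
7. ⊥bis P7·P5 via (11.54,7.2): [(11.451, 10.8402) (0, 11.8287) (0, 4.6167) (11.5373, 7.3101)]  |A|=61.7724
8. ⊥bis P7·P6 via (4.895,18.43): [(11.451, 10.8402) (0, 11.8287) (0, 4.6167) (11.5373, 7.3101)]  |A|=61.7724
9. ⊥bis P7·P8 via (6.415,13.275): [(11.451, 10.8402) (0, 11.8287) (0, 4.6167) (11.5373, 7.3101)]  |A|=61.7724
10. canonical 4-gon: [(11.451, 10.8402) (0, 11.8287) (0, 4.6167) (11.5373, 7.3101)]
11. shoelace: 61.7724

Area of P7's cell: 61.7724 (4 vertices)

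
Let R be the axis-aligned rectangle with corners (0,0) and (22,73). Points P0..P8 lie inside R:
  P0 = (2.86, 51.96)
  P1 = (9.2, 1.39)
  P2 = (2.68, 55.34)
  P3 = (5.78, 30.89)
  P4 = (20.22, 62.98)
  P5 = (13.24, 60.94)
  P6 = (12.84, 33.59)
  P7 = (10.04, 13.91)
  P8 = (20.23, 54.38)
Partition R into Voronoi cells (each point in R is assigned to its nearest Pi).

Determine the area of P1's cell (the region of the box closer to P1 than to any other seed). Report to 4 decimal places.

Area of P1's cell: 166.2631

1. box [0,22]×[0,73]: [(0, 0) (22, 0) (22, 73) (0, 73)]
2. ⊥bis P1·P0 via (6.03,26.675): [(0, 25.919) (0, 0) (22, 0) (22, 28.6772)]  |A|=600.558
3. ⊥bis P1·P2 via (5.94,28.365): [(0, 25.919) (0, 0) (22, 0) (22, 28.6772)]  |A|=600.558
4. ⊥bis P1·P3 via (7.49,16.14): [(0, 15.2717) (0, 0) (22, 0) (22, 17.8222)]  |A|=364.0323
5. ⊥bis P1·P4 via (14.71,32.185): [(0, 15.2717) (0, 0) (22, 0) (22, 17.8222)]  |A|=364.0323
6. ⊥bis P1·P5 via (11.22,31.165): [(0, 15.2717) (0, 0) (22, 0) (22, 17.8222)]  |A|=364.0323
7. ⊥bis P1·P6 via (11.02,17.49): [(15.1286, 17.0256) (0, 15.2717) (0, 0) (22, 0) (22, 16.2488)]  |A|=358.6265
8. ⊥bis P1·P7 via (9.62,7.65): [(0, 8.2954) (0, 0) (22, 0) (22, 6.8194)]  |A|=166.2631
9. ⊥bis P1·P8 via (14.715,27.885): [(0, 8.2954) (0, 0) (22, 0) (22, 6.8194)]  |A|=166.2631
10. canonical 4-gon: [(0, 8.2954) (0, 0) (22, 0) (22, 6.8194)]
11. shoelace: 166.2631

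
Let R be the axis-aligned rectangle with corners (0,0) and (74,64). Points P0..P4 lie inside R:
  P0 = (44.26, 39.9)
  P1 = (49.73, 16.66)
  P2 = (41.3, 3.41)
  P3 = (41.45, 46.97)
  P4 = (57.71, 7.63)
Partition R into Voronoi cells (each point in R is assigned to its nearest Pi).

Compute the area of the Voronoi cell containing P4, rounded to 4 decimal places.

1. box [0,74]×[0,64]: [(0, 0) (74, 0) (74, 64) (0, 64)]
2. ⊥bis P4·P0 via (50.985,23.765): [(0, 2.5147) (0, 0) (74, 0) (74, 33.3576)]  |A|=1327.2722
3. ⊥bis P4·P1 via (53.72,12.145): [(39.977, 0) (74, 0) (74, 30.0669)]  |A|=511.4828
4. ⊥bis P4·P2 via (49.505,5.52): [(48.8973, 7.8831) (50.9245, 0) (74, 0) (74, 30.0669)]  |A|=468.3325
5. ⊥bis P4·P3 via (49.58,27.3): [(48.8973, 7.8831) (50.9245, 0) (74, 0) (74, 30.0669)]  |A|=468.3325
6. canonical 4-gon: [(48.8973, 7.8831) (50.9245, 0) (74, 0) (74, 30.0669)]
7. shoelace: 468.3325

Area of P4's cell: 468.3325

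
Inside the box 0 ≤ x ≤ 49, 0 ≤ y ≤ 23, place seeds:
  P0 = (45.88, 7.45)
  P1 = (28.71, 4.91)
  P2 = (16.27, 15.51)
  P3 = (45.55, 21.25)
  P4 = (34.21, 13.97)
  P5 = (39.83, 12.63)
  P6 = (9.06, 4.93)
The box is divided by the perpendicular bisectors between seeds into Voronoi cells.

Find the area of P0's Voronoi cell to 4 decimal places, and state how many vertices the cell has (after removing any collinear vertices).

Area of P0's cell: 115.7311 (5 vertices)

1. box [0,49]×[0,23]: [(0, 0) (49, 0) (49, 23) (0, 23)]
2. ⊥bis P0·P1 via (37.295,6.18): [(38.2092, 0) (49, 0) (49, 23) (34.8068, 23)]  |A|=287.316
3. ⊥bis P0·P2 via (31.075,11.48): [(38.2092, 0) (49, 0) (49, 23) (34.8068, 23)]  |A|=287.316
4. ⊥bis P0·P3 via (45.715,14.35): [(36.1203, 14.1206) (38.2092, 0) (49, 0) (49, 14.4286)]  |A|=169.1034
5. ⊥bis P0·P4 via (40.045,10.71): [(42.0294, 14.2619) (37.3409, 5.8699) (38.2092, 0) (49, 0) (49, 14.4286)]  |A|=144.6403
6. ⊥bis P0·P5 via (42.855,10.04): [(46.5626, 14.3703) (37.6272, 3.9342) (38.2092, 0) (49, 0) (49, 14.4286)]  |A|=115.7311
7. ⊥bis P0·P6 via (27.47,6.19): [(46.5626, 14.3703) (37.6272, 3.9342) (38.2092, 0) (49, 0) (49, 14.4286)]  |A|=115.7311
8. canonical 5-gon: [(46.5626, 14.3703) (37.6272, 3.9342) (38.2092, 0) (49, 0) (49, 14.4286)]
9. shoelace: 115.7311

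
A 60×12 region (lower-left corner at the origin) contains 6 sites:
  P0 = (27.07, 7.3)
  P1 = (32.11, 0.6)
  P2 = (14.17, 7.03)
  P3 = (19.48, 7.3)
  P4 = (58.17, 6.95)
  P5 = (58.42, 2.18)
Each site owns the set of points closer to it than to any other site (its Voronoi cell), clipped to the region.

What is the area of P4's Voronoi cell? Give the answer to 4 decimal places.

Area of P4's cell: 123.1838

1. box [0,60]×[0,12]: [(0, 0) (60, 0) (60, 12) (0, 12)]
2. ⊥bis P4·P0 via (42.62,7.125): [(42.5398, 0) (60, 0) (60, 12) (42.6749, 12)]  |A|=208.7119
3. ⊥bis P4·P1 via (45.14,3.775): [(46.0598, 0) (60, 0) (60, 12) (43.1358, 12)]  |A|=184.8259
4. ⊥bis P4·P2 via (36.17,6.99): [(46.0598, 0) (60, 0) (60, 12) (43.1358, 12)]  |A|=184.8259
5. ⊥bis P4·P3 via (38.825,7.125): [(46.0598, 0) (60, 0) (60, 12) (43.1358, 12)]  |A|=184.8259
6. ⊥bis P4·P5 via (58.295,4.565): [(45.1158, 3.8743) (60, 4.6544) (60, 12) (43.1358, 12)]  |A|=123.1838
7. canonical 4-gon: [(45.1158, 3.8743) (60, 4.6544) (60, 12) (43.1358, 12)]
8. shoelace: 123.1838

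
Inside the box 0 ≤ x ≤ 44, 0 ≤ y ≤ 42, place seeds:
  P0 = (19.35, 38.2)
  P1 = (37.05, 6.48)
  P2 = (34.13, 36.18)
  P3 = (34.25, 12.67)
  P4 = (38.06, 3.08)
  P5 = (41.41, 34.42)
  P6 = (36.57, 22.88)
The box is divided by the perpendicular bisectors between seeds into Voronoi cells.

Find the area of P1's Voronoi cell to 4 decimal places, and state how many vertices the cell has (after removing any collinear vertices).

Area of P1's cell: 121.6259 (4 vertices)

1. box [0,44]×[0,42]: [(0, 0) (44, 0) (44, 42) (0, 42)]
2. ⊥bis P1·P0 via (28.2,22.34): [(0, 6.6042) (0, 0) (44, 0) (44, 31.1565)]  |A|=830.7355
3. ⊥bis P1·P2 via (35.59,21.33): [(24.4223, 20.232) (0, 6.6042) (0, 0) (44, 0) (44, 22.1568)]  |A|=742.6392
4. ⊥bis P1·P3 via (35.65,9.575): [(14.4824, 0) (44, 0) (44, 13.3521)]  |A|=197.0603
5. ⊥bis P1·P4 via (37.555,4.78): [(14.4824, 0) (21.4639, 0) (44, 6.6945) (44, 13.3521)]  |A|=121.6259
6. ⊥bis P1·P5 via (39.23,20.45): [(14.4824, 0) (21.4639, 0) (44, 6.6945) (44, 13.3521)]  |A|=121.6259
7. ⊥bis P1·P6 via (36.81,14.68): [(14.4824, 0) (21.4639, 0) (44, 6.6945) (44, 13.3521)]  |A|=121.6259
8. canonical 4-gon: [(14.4824, 0) (21.4639, 0) (44, 6.6945) (44, 13.3521)]
9. shoelace: 121.6259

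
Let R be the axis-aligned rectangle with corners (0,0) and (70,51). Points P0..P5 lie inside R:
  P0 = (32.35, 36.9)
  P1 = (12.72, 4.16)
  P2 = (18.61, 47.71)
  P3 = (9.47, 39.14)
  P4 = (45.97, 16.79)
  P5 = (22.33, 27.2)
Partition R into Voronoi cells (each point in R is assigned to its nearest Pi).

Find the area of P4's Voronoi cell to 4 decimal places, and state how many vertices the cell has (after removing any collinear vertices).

Area of P4's cell: 1333.9764 (5 vertices)

1. box [0,70]×[0,51]: [(0, 0) (70, 0) (70, 51) (0, 51)]
2. ⊥bis P4·P0 via (39.16,26.845): [(0, 0.3229) (0, 0) (70, 0) (70, 47.7322)]  |A|=1681.9275
3. ⊥bis P4·P1 via (29.345,10.475): [(26.4076, 18.2081) (33.3239, 0) (70, 0) (70, 47.7322)]  |A|=1374.2811
4. ⊥bis P4·P2 via (32.29,32.25): [(26.4076, 18.2081) (33.3239, 0) (70, 0) (70, 47.7322)]  |A|=1374.2811
5. ⊥bis P4·P3 via (27.72,27.965): [(26.4076, 18.2081) (33.3239, 0) (70, 0) (70, 47.7322)]  |A|=1374.2811
6. ⊥bis P4·P5 via (34.15,21.995): [(35.0642, 24.071) (29.2209, 10.8016) (33.3239, 0) (70, 0) (70, 47.7322)]  |A|=1333.9764
7. canonical 5-gon: [(35.0642, 24.071) (29.2209, 10.8016) (33.3239, 0) (70, 0) (70, 47.7322)]
8. shoelace: 1333.9764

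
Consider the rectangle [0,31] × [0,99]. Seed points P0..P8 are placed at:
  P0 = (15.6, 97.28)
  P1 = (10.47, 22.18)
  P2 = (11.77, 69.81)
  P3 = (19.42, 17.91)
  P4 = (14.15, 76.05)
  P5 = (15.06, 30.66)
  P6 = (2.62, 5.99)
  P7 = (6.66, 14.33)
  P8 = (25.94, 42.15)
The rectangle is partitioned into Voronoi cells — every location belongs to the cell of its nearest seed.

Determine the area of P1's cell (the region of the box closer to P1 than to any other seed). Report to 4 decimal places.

1. box [0,31]×[0,99]: [(0, 0) (31, 0) (31, 99) (0, 99)]
2. ⊥bis P1·P0 via (13.035,59.73): [(0, 60.6204) (0, 0) (31, 0) (31, 58.5028)]  |A|=1846.4102
3. ⊥bis P1·P2 via (11.12,45.995): [(0, 46.2985) (0, 0) (31, 0) (31, 45.4524)]  |A|=1422.1391
4. ⊥bis P1·P3 via (14.945,20.045): [(27.1173, 45.5584) (0, 46.2985) (0, 0) (5.3816, 0)]  |A|=750.3345
5. ⊥bis P1·P4 via (12.31,49.115): [(27.1173, 45.5584) (0, 46.2985) (0, 0) (5.3816, 0)]  |A|=750.3345
6. ⊥bis P1·P5 via (12.765,26.42): [(16.9148, 24.1738) (0, 33.3294) (0, 0) (5.3816, 0)]  |A|=346.9275
7. ⊥bis P1·P6 via (6.545,14.085): [(11.0576, 11.897) (16.9148, 24.1738) (0, 33.3294) (0, 17.2585)]  |A|=219.4962
8. ⊥bis P1·P7 via (8.565,18.255): [(13.052, 16.0772) (16.9148, 24.1738) (0, 33.3294) (0, 22.412)]  |A|=157.4058
9. ⊥bis P1·P8 via (18.205,32.165): [(13.052, 16.0772) (16.9148, 24.1738) (0, 33.3294) (0, 22.412)]  |A|=157.4058
10. canonical 4-gon: [(13.052, 16.0772) (16.9148, 24.1738) (0, 33.3294) (0, 22.412)]
11. shoelace: 157.4058

Area of P1's cell: 157.4058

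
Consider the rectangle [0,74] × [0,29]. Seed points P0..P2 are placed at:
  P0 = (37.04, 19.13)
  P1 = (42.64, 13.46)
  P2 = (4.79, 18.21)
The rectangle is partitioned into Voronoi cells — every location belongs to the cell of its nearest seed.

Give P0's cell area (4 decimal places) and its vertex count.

1. box [0,74]×[0,29]: [(0, 0) (74, 0) (74, 29) (0, 29)]
2. ⊥bis P0·P1 via (39.84,16.295): [(0, 0) (23.3413, 0) (52.7038, 29) (0, 29)]  |A|=1102.6543
3. ⊥bis P0·P2 via (20.915,18.67): [(21.4476, 0) (23.3413, 0) (52.7038, 29) (20.6203, 29)]  |A|=492.6695
4. canonical 4-gon: [(21.4476, 0) (23.3413, 0) (52.7038, 29) (20.6203, 29)]
5. shoelace: 492.6695

Area of P0's cell: 492.6695 (4 vertices)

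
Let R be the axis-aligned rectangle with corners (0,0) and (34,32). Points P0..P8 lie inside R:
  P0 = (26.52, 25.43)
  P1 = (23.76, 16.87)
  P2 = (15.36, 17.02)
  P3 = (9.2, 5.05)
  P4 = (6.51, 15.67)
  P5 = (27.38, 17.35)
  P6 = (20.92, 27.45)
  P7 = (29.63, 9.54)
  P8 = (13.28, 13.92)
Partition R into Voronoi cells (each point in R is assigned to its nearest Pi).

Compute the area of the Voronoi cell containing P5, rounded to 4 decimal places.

Area of P5's cell: 66.2290

1. box [0,34]×[0,32]: [(0, 0) (34, 0) (34, 32) (0, 32)]
2. ⊥bis P5·P0 via (26.95,21.39): [(0, 18.5216) (0, 0) (34, 0) (34, 22.1404)]  |A|=691.2528
3. ⊥bis P5·P1 via (25.57,17.11): [(25.0296, 21.1856) (27.8387, 0) (34, 0) (34, 22.1404)]  |A|=164.5692
4. ⊥bis P5·P2 via (21.37,17.185): [(25.0296, 21.1856) (27.8387, 0) (34, 0) (34, 22.1404)]  |A|=164.5692
5. ⊥bis P5·P3 via (18.29,11.2): [(25.0296, 21.1856) (27.8387, 0) (34, 0) (34, 22.1404)]  |A|=164.5692
6. ⊥bis P5·P4 via (16.945,16.51): [(25.0296, 21.1856) (27.8387, 0) (34, 0) (34, 22.1404)]  |A|=164.5692
7. ⊥bis P5·P6 via (24.15,22.4): [(25.0296, 21.1856) (27.8387, 0) (34, 0) (34, 22.1404)]  |A|=164.5692
8. ⊥bis P5·P7 via (28.505,13.445): [(25.0296, 21.1856) (26.1461, 12.7654) (34, 15.0281) (34, 22.1404)]  |A|=66.229
9. ⊥bis P5·P8 via (20.33,15.635): [(25.0296, 21.1856) (26.1461, 12.7654) (34, 15.0281) (34, 22.1404)]  |A|=66.229
10. canonical 4-gon: [(25.0296, 21.1856) (26.1461, 12.7654) (34, 15.0281) (34, 22.1404)]
11. shoelace: 66.229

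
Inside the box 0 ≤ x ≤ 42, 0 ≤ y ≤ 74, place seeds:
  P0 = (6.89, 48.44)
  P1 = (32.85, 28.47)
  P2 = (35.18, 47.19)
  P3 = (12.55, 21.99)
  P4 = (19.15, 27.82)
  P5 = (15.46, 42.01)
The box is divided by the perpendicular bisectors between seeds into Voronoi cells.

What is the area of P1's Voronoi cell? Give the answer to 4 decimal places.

1. box [0,42]×[0,74]: [(0, 0) (42, 0) (42, 74) (0, 74)]
2. ⊥bis P1·P0 via (19.87,38.455): [(0, 12.625) (0, 0) (42, 0) (42, 67.2229)]  |A|=1676.8056
3. ⊥bis P1·P2 via (34.015,37.83): [(20.6672, 39.4913) (0, 12.625) (0, 0) (42, 0) (42, 36.8361)]  |A|=1352.6886
4. ⊥bis P1·P3 via (22.7,25.23): [(20.6672, 39.4913) (18.8865, 37.1765) (30.7537, 0) (42, 0) (42, 36.8361)]  |A|=661.8093
5. ⊥bis P1·P4 via (26,28.145): [(25.4902, 38.8911) (26.7386, 12.5783) (30.7537, 0) (42, 0) (42, 36.8361)]  |A|=567.7428
6. ⊥bis P1·P5 via (24.155,35.24): [(26.8645, 38.72) (25.5767, 37.066) (26.7386, 12.5783) (30.7537, 0) (42, 0) (42, 36.8361)]  |A|=566.496
7. canonical 6-gon: [(26.8645, 38.72) (25.5767, 37.066) (26.7386, 12.5783) (30.7537, 0) (42, 0) (42, 36.8361)]
8. shoelace: 566.496

Area of P1's cell: 566.4960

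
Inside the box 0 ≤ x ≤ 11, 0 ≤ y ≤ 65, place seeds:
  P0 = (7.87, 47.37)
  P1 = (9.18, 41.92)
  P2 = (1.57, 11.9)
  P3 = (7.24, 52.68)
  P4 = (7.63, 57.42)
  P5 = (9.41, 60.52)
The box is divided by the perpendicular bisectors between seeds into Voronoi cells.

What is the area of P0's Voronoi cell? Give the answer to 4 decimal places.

1. box [0,11]×[0,65]: [(0, 0) (11, 0) (11, 65) (0, 65)]
2. ⊥bis P0·P1 via (8.525,44.645): [(0, 42.5959) (11, 45.2399) (11, 65) (0, 65)]  |A|=231.9032
3. ⊥bis P0·P2 via (4.72,29.635): [(0, 42.5959) (11, 45.2399) (11, 65) (0, 65)]  |A|=231.9032
4. ⊥bis P0·P3 via (7.555,50.025): [(0, 49.1286) (0, 42.5959) (11, 45.2399) (11, 50.4337)]  |A|=64.4963
5. ⊥bis P0·P4 via (7.75,52.395): [(0, 49.1286) (0, 42.5959) (11, 45.2399) (11, 50.4337)]  |A|=64.4963
6. ⊥bis P0·P5 via (8.64,53.945): [(0, 49.1286) (0, 42.5959) (11, 45.2399) (11, 50.4337)]  |A|=64.4963
7. canonical 4-gon: [(0, 49.1286) (0, 42.5959) (11, 45.2399) (11, 50.4337)]
8. shoelace: 64.4963

Area of P0's cell: 64.4963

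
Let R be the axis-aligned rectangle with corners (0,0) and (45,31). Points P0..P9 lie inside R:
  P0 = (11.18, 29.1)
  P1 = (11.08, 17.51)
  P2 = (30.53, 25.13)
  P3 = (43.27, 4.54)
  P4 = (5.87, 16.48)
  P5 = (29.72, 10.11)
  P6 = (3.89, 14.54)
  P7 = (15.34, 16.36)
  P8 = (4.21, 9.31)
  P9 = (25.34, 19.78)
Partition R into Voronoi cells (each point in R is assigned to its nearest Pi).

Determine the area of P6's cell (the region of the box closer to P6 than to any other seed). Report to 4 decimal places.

1. box [0,45]×[0,31]: [(0, 0) (45, 0) (45, 31) (0, 31)]
2. ⊥bis P6·P0 via (7.535,21.82): [(0, 25.5927) (0, 0) (45, 0) (45, 3.0618)]  |A|=644.725
3. ⊥bis P6·P1 via (7.485,16.025): [(4.454, 23.3626) (0, 25.5927) (0, 0) (14.1045, 0)]  |A|=221.7542
4. ⊥bis P6·P2 via (17.21,19.835): [(4.454, 23.3626) (0, 25.5927) (0, 0) (14.1045, 0)]  |A|=221.7542
5. ⊥bis P6·P3 via (23.58,9.54): [(4.454, 23.3626) (0, 25.5927) (0, 0) (14.1045, 0)]  |A|=221.7542
6. ⊥bis P6·P4 via (4.88,15.51): [(9.7515, 10.538) (0, 20.4906) (0, 0) (14.1045, 0)]  |A|=174.2242
7. ⊥bis P6·P5 via (16.805,12.325): [(9.7515, 10.538) (0, 20.4906) (0, 0) (14.1045, 0)]  |A|=174.2242
8. ⊥bis P6·P7 via (9.615,15.45): [(10.7987, 8.0029) (9.7515, 10.538) (0, 20.4906) (0, 0) (12.0708, 0)]  |A|=166.0865
9. ⊥bis P6·P8 via (4.05,11.925): [(8.147, 12.1757) (0, 20.4906) (0, 11.6772)]  |A|=35.9013
10. ⊥bis P6·P9 via (14.615,17.16): [(8.147, 12.1757) (0, 20.4906) (0, 11.6772)]  |A|=35.9013
11. canonical 3-gon: [(8.147, 12.1757) (0, 20.4906) (0, 11.6772)]
12. shoelace: 35.9013

Area of P6's cell: 35.9013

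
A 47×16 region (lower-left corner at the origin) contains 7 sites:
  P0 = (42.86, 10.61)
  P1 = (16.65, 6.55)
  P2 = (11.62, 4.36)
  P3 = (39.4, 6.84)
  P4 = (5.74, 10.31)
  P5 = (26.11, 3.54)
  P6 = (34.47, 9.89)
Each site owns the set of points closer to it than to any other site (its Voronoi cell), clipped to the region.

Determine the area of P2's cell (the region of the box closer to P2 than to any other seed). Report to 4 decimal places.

1. box [0,47]×[0,16]: [(0, 0) (47, 0) (47, 16) (0, 16)]
2. ⊥bis P2·P0 via (27.24,7.485): [(0, 0) (28.7375, 0) (25.5365, 16) (0, 16)]  |A|=434.1915
3. ⊥bis P2·P1 via (14.135,5.455): [(0, 0) (16.51, 0) (9.5438, 16) (0, 16)]  |A|=208.431
4. ⊥bis P2·P3 via (25.51,5.6): [(0, 0) (16.51, 0) (9.5438, 16) (0, 16)]  |A|=208.431
5. ⊥bis P2·P4 via (8.68,7.335): [(1.2577, 0) (16.51, 0) (11.9217, 10.5385)]  |A|=80.3689
6. ⊥bis P2·P5 via (18.865,3.95): [(1.2577, 0) (16.51, 0) (11.9217, 10.5385)]  |A|=80.3689
7. ⊥bis P2·P6 via (23.045,7.125): [(1.2577, 0) (16.51, 0) (11.9217, 10.5385)]  |A|=80.3689
8. canonical 3-gon: [(1.2577, 0) (16.51, 0) (11.9217, 10.5385)]
9. shoelace: 80.3689

Area of P2's cell: 80.3689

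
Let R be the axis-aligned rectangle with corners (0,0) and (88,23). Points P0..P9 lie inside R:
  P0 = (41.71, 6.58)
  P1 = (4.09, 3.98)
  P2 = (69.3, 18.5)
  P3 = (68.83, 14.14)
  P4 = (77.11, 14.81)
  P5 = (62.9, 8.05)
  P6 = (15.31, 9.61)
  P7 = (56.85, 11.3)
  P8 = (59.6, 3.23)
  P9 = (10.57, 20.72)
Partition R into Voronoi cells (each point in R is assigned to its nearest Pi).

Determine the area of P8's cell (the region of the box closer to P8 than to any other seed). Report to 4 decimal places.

Area of P8's cell: 90.8071

1. box [0,88]×[0,23]: [(0, 0) (88, 0) (88, 23) (0, 23)]
2. ⊥bis P8·P0 via (50.655,4.905): [(49.7365, 0) (88, 0) (88, 23) (54.0434, 23)]  |A|=830.5312
3. ⊥bis P8·P1 via (31.845,3.605): [(49.7365, 0) (88, 0) (88, 23) (54.0434, 23)]  |A|=830.5312
4. ⊥bis P8·P2 via (64.45,10.865): [(53.1189, 18.0629) (49.7365, 0) (81.554, 0)]  |A|=287.3577
5. ⊥bis P8·P3 via (64.215,8.685): [(53.1643, 18.0341) (53.1189, 18.0629) (49.7365, 0) (74.4808, 0)]  |A|=223.5786
6. ⊥bis P8·P4 via (68.355,9.02): [(74.1163, 0.3083) (53.1643, 18.0341) (53.1189, 18.0629) (49.7365, 0) (74.3203, 0)]  |A|=223.5539
7. ⊥bis P8·P5 via (61.25,5.64): [(51.981, 11.986) (49.7365, 0) (69.4878, 0)]  |A|=118.3698
8. ⊥bis P8·P6 via (37.455,6.42): [(51.981, 11.986) (49.7365, 0) (69.4878, 0)]  |A|=118.3698
9. ⊥bis P8·P7 via (58.225,7.265): [(58.66, 7.4132) (50.6111, 4.6704) (49.7365, 0) (69.4878, 0)]  |A|=90.8071
10. ⊥bis P8·P9 via (35.085,11.975): [(58.66, 7.4132) (50.6111, 4.6704) (49.7365, 0) (69.4878, 0)]  |A|=90.8071
11. canonical 4-gon: [(58.66, 7.4132) (50.6111, 4.6704) (49.7365, 0) (69.4878, 0)]
12. shoelace: 90.8071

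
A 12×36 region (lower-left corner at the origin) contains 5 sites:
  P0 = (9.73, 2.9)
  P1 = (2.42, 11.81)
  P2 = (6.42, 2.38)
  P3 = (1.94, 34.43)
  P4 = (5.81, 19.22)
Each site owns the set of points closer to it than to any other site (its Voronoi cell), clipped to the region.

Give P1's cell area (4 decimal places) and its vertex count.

1. box [0,12]×[0,36]: [(0, 0) (12, 0) (12, 36) (0, 36)]
2. ⊥bis P1·P0 via (6.075,7.355): [(0, 2.3709) (12, 12.216) (12, 36) (0, 36)]  |A|=344.4784
3. ⊥bis P1·P2 via (4.42,7.095): [(0, 5.2201) (7.1905, 8.2702) (12, 12.216) (12, 36) (0, 36)]  |A|=334.2347
4. ⊥bis P1·P3 via (2.18,23.12): [(0, 23.0737) (0, 5.2201) (7.1905, 8.2702) (12, 12.216) (12, 23.3284)]  |A|=180.6474
5. ⊥bis P1·P4 via (4.115,15.515): [(0, 17.3976) (0, 5.2201) (7.1905, 8.2702) (11.7587, 12.0181)]  |A|=78.1035
6. canonical 4-gon: [(0, 17.3976) (0, 5.2201) (7.1905, 8.2702) (11.7587, 12.0181)]
7. shoelace: 78.1035

Area of P1's cell: 78.1035 (4 vertices)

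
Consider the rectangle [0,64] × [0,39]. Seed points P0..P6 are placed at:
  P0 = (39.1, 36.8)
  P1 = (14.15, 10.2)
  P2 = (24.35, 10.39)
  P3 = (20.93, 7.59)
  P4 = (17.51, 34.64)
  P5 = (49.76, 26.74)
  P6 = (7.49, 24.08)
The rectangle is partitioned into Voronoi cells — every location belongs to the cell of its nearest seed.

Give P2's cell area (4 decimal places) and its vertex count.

1. box [0,64]×[0,39]: [(0, 0) (64, 0) (64, 39) (0, 39)]
2. ⊥bis P2·P0 via (31.725,23.595): [(0, 0) (64, 0) (64, 5.5694) (4.1422, 39) (0, 39)]  |A|=1495.459
3. ⊥bis P2·P1 via (19.25,10.295): [(19.4418, 0) (64, 0) (64, 5.5694) (18.8685, 30.7754)]  |A|=811.3254
4. ⊥bis P2·P3 via (22.64,8.99): [(19.1959, 13.1967) (30.0002, 0) (64, 0) (64, 5.5694) (18.8685, 30.7754)]  |A|=741.6571
5. ⊥bis P2·P4 via (20.93,22.515): [(19.0323, 21.9797) (19.1959, 13.1967) (30.0002, 0) (64, 0) (64, 5.5694) (29.3874, 24.9005)]  |A|=695.8781
6. ⊥bis P2·P5 via (37.055,18.565): [(19.0323, 21.9797) (19.1959, 13.1967) (30.0002, 0) (49.0006, 0) (34.9928, 21.7699) (29.3874, 24.9005)]  |A|=451.8338
7. ⊥bis P2·P6 via (15.92,17.235): [(19.9926, 22.2506) (19.0489, 21.0885) (19.1959, 13.1967) (30.0002, 0) (49.0006, 0) (34.9928, 21.7699) (29.3874, 24.9005)]  |A|=451.4037
8. canonical 7-gon: [(19.9926, 22.2506) (19.0489, 21.0885) (19.1959, 13.1967) (30.0002, 0) (49.0006, 0) (34.9928, 21.7699) (29.3874, 24.9005)]
9. shoelace: 451.4037

Area of P2's cell: 451.4037 (7 vertices)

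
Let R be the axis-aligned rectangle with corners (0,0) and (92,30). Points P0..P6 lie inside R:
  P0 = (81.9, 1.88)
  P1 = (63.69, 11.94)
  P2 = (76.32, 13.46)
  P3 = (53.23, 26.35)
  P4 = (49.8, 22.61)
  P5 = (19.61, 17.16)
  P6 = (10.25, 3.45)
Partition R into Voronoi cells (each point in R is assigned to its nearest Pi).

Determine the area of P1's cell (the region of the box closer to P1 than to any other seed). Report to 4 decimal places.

Area of P1's cell: 408.1413

1. box [0,92]×[0,30]: [(0, 0) (92, 0) (92, 30) (0, 30)]
2. ⊥bis P1·P0 via (72.795,6.91): [(0, 0) (68.9776, 0) (85.5509, 30) (0, 30)]  |A|=2317.9281
3. ⊥bis P1·P2 via (70.005,12.7): [(0, 0) (68.9776, 0) (71.0762, 3.7988) (67.923, 30) (0, 30)]  |A|=2086.9914
4. ⊥bis P1·P3 via (58.46,19.145): [(32.0853, 0) (68.9776, 0) (71.0762, 3.7988) (68.3641, 26.3343)]  |A|=514.5642
5. ⊥bis P1·P4 via (56.745,17.275): [(57.8305, 18.688) (43.4747, 0) (68.9776, 0) (71.0762, 3.7988) (68.3641, 26.3343)]  |A|=408.1413
6. ⊥bis P1·P5 via (41.65,14.55): [(57.8305, 18.688) (43.4747, 0) (68.9776, 0) (71.0762, 3.7988) (68.3641, 26.3343)]  |A|=408.1413
7. ⊥bis P1·P6 via (36.97,7.695): [(57.8305, 18.688) (43.4747, 0) (68.9776, 0) (71.0762, 3.7988) (68.3641, 26.3343)]  |A|=408.1413
8. canonical 5-gon: [(57.8305, 18.688) (43.4747, 0) (68.9776, 0) (71.0762, 3.7988) (68.3641, 26.3343)]
9. shoelace: 408.1413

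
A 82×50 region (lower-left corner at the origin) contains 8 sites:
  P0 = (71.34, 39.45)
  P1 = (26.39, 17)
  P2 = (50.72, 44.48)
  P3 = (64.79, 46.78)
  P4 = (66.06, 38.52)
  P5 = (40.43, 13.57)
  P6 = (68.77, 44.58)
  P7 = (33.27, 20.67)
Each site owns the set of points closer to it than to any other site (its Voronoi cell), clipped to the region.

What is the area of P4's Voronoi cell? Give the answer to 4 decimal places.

1. box [0,82]×[0,50]: [(0, 0) (82, 0) (82, 50) (0, 50)]
2. ⊥bis P4·P0 via (68.7,38.985): [(0, 0) (75.5667, 0) (66.7599, 50) (0, 50)]  |A|=3558.1634
3. ⊥bis P4·P1 via (46.225,27.76): [(61.2841, 0) (75.5667, 0) (66.7599, 50) (34.1603, 50)]  |A|=1172.0517
4. ⊥bis P4·P2 via (58.39,41.5): [(50.2027, 20.4274) (61.2841, 0) (75.5667, 0) (66.7599, 50) (61.6925, 50)]  |A|=764.9538
5. ⊥bis P4·P3 via (65.425,42.65): [(58.4182, 41.5727) (50.2027, 20.4274) (61.2841, 0) (75.5667, 0) (67.9851, 43.0436)]  |A|=709.425
6. ⊥bis P4·P5 via (53.245,26.045): [(58.4182, 41.5727) (52.6306, 26.6762) (74.8968, 3.8031) (67.9851, 43.0436)]  |A|=424.8242
7. ⊥bis P4·P6 via (67.415,41.55): [(65.0754, 42.5963) (58.4182, 41.5727) (52.6306, 26.6762) (74.8968, 3.8031) (68.3195, 41.1455)]  |A|=421.9879
8. ⊥bis P4·P7 via (49.665,29.595): [(65.0754, 42.5963) (58.4182, 41.5727) (52.6306, 26.6762) (74.8968, 3.8031) (68.3195, 41.1455)]  |A|=421.9879
9. canonical 5-gon: [(65.0754, 42.5963) (58.4182, 41.5727) (52.6306, 26.6762) (74.8968, 3.8031) (68.3195, 41.1455)]
10. shoelace: 421.9879

Area of P4's cell: 421.9879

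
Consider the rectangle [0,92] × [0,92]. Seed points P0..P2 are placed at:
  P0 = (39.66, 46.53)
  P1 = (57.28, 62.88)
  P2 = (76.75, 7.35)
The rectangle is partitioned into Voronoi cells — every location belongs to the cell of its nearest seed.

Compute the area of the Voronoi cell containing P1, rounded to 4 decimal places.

1. box [0,92]×[0,92]: [(0, 0) (92, 0) (92, 92) (0, 92)]
2. ⊥bis P1·P0 via (48.47,54.705): [(92, 7.7938) (92, 92) (13.8631, 92)]  |A|=3289.8061
3. ⊥bis P1·P2 via (67.015,35.115): [(66.7381, 35.0179) (92, 43.8753) (92, 92) (13.8631, 92)]  |A|=2834.0624
4. canonical 4-gon: [(66.7381, 35.0179) (92, 43.8753) (92, 92) (13.8631, 92)]
5. shoelace: 2834.0624

Area of P1's cell: 2834.0624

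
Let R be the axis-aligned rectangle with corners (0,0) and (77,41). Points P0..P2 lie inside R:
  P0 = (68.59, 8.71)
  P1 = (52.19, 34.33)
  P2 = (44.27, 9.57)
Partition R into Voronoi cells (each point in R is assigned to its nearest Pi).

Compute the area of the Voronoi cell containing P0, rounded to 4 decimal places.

1. box [0,77]×[0,41]: [(0, 0) (77, 0) (77, 41) (0, 41)]
2. ⊥bis P0·P1 via (60.39,21.52): [(26.7716, 0) (77, 0) (77, 32.1525)]  |A|=807.4843
3. ⊥bis P0·P2 via (56.43,9.14): [(56.7862, 19.2131) (56.1068, 0) (77, 0) (77, 32.1525)]  |A|=525.6736
4. canonical 4-gon: [(56.7862, 19.2131) (56.1068, 0) (77, 0) (77, 32.1525)]
5. shoelace: 525.6736

Area of P0's cell: 525.6736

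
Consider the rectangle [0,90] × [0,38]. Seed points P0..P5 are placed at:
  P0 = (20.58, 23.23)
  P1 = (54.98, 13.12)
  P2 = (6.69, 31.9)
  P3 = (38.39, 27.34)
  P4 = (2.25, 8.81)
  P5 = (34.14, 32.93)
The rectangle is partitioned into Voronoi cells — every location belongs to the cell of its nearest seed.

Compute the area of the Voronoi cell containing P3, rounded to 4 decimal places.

1. box [0,90]×[0,38]: [(0, 0) (90, 0) (90, 38) (0, 38)]
2. ⊥bis P3·P0 via (29.485,25.285): [(35.32, 0) (90, 0) (90, 38) (26.5508, 38)]  |A|=2244.4554
3. ⊥bis P3·P1 via (46.685,20.23): [(34.0526, 5.4922) (61.9164, 38) (26.5508, 38)]  |A|=574.8304
4. ⊥bis P3·P2 via (22.54,29.62): [(34.0526, 5.4922) (61.9164, 38) (26.5508, 38)]  |A|=574.8304
5. ⊥bis P3·P4 via (20.32,18.075): [(34.0526, 5.4922) (61.9164, 38) (26.5508, 38)]  |A|=574.8304
6. ⊥bis P3·P5 via (36.265,30.135): [(29.5448, 25.0257) (34.0526, 5.4922) (61.9164, 38) (46.6098, 38)]  |A|=444.705
7. canonical 4-gon: [(29.5448, 25.0257) (34.0526, 5.4922) (61.9164, 38) (46.6098, 38)]
8. shoelace: 444.705

Area of P3's cell: 444.7050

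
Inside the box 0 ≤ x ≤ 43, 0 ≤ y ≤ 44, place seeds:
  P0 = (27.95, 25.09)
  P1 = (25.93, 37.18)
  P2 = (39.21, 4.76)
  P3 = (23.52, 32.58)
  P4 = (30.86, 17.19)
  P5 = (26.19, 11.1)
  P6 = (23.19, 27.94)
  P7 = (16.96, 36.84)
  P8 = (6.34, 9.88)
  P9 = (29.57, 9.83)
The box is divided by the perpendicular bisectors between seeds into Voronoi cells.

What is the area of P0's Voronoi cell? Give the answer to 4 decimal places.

1. box [0,43]×[0,44]: [(0, 0) (43, 0) (43, 44) (0, 44)]
2. ⊥bis P0·P1 via (26.94,31.135): [(0, 26.6339) (0, 0) (43, 0) (43, 33.8183)]  |A|=1299.7216
3. ⊥bis P0·P2 via (33.58,14.925): [(0, 26.6339) (0, 0) (6.6328, 0) (43, 20.1424) (43, 33.8183)]  |A|=933.4609
4. ⊥bis P0·P3 via (25.735,28.835): [(30.6803, 31.7599) (0, 13.6139) (0, 0) (6.6328, 0) (43, 20.1424) (43, 33.8183)]  |A|=733.7327
5. ⊥bis P0·P4 via (29.405,21.14): [(30.6803, 31.7599) (0, 13.6139) (0, 10.3085) (43, 26.1478) (43, 33.8183)]  |A|=316.1826
6. ⊥bis P0·P5 via (27.07,18.095): [(30.6803, 31.7599) (10.9955, 20.1172) (22.6486, 18.6512) (43, 26.1478) (43, 33.8183)]  |A|=232.8001
7. ⊥bis P0·P6 via (25.57,26.515): [(30.6803, 31.7599) (27.6302, 29.9559) (20.9868, 18.8603) (22.6486, 18.6512) (43, 26.1478) (43, 33.8183)]  |A|=173.1947
8. ⊥bis P0·P7 via (22.455,30.965): [(30.6803, 31.7599) (27.6302, 29.9559) (20.9868, 18.8603) (22.6486, 18.6512) (43, 26.1478) (43, 33.8183)]  |A|=173.1947
9. ⊥bis P0·P8 via (17.145,17.485): [(30.6803, 31.7599) (27.6302, 29.9559) (20.9868, 18.8603) (22.6486, 18.6512) (43, 26.1478) (43, 33.8183)]  |A|=173.1947
10. ⊥bis P0·P9 via (28.76,17.46): [(30.6803, 31.7599) (27.6302, 29.9559) (20.9868, 18.8603) (22.6486, 18.6512) (43, 26.1478) (43, 33.8183)]  |A|=173.1947
11. canonical 6-gon: [(30.6803, 31.7599) (27.6302, 29.9559) (20.9868, 18.8603) (22.6486, 18.6512) (43, 26.1478) (43, 33.8183)]
12. shoelace: 173.1947

Area of P0's cell: 173.1947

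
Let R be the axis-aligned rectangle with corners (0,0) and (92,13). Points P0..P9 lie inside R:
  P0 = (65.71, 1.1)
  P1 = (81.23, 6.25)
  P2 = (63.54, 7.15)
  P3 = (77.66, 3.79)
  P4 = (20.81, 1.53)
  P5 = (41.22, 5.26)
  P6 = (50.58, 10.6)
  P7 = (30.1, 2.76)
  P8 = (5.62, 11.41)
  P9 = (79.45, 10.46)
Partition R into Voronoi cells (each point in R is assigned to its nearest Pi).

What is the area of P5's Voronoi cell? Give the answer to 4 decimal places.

1. box [0,92]×[0,13]: [(0, 0) (92, 0) (92, 13) (0, 13)]
2. ⊥bis P5·P0 via (53.465,3.18): [(0, 0) (52.9248, 0) (55.1331, 13) (0, 13)]  |A|=702.3764
3. ⊥bis P5·P1 via (61.225,5.755): [(0, 0) (52.9248, 0) (55.1331, 13) (0, 13)]  |A|=702.3764
4. ⊥bis P5·P2 via (52.38,6.205): [(0, 0) (52.9054, 0) (51.8046, 13) (0, 13)]  |A|=680.6153
5. ⊥bis P5·P3 via (59.44,4.525): [(0, 0) (52.9054, 0) (51.8046, 13) (0, 13)]  |A|=680.6153
6. ⊥bis P5·P4 via (31.015,3.395): [(31.6354, 0) (52.9054, 0) (51.8046, 13) (29.2597, 13)]  |A|=284.7971
7. ⊥bis P5·P6 via (45.9,7.93): [(31.6354, 0) (50.4242, 0) (43.0075, 13) (29.2597, 13)]  |A|=211.4877
8. ⊥bis P5·P7 via (35.66,4.01): [(36.5615, 0) (50.4242, 0) (43.0075, 13) (33.6389, 13)]  |A|=151.0033
9. ⊥bis P5·P8 via (23.42,8.335): [(36.5615, 0) (50.4242, 0) (43.0075, 13) (33.6389, 13)]  |A|=151.0033
10. ⊥bis P5·P9 via (60.335,7.86): [(36.5615, 0) (50.4242, 0) (43.0075, 13) (33.6389, 13)]  |A|=151.0033
11. canonical 4-gon: [(36.5615, 0) (50.4242, 0) (43.0075, 13) (33.6389, 13)]
12. shoelace: 151.0033

Area of P5's cell: 151.0033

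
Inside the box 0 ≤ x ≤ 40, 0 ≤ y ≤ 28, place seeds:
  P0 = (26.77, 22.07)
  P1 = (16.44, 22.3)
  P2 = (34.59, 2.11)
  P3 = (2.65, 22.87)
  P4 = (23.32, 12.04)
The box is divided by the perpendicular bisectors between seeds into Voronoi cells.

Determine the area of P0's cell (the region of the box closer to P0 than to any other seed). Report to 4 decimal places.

1. box [0,40]×[0,28]: [(0, 0) (40, 0) (40, 28) (0, 28)]
2. ⊥bis P0·P1 via (21.605,22.185): [(21.111, 0) (40, 0) (40, 28) (21.7345, 28)]  |A|=520.1627
3. ⊥bis P0·P2 via (30.68,12.09): [(21.2984, 8.4144) (40, 15.7414) (40, 28) (21.7345, 28)]  |A|=293.4978
4. ⊥bis P0·P3 via (14.71,22.47): [(21.2984, 8.4144) (40, 15.7414) (40, 28) (21.7345, 28)]  |A|=293.4978
5. ⊥bis P0·P4 via (25.045,17.055): [(21.5178, 18.2682) (34.7938, 13.7017) (40, 15.7414) (40, 28) (21.7345, 28)]  |A|=227.5872
6. canonical 5-gon: [(21.5178, 18.2682) (34.7938, 13.7017) (40, 15.7414) (40, 28) (21.7345, 28)]
7. shoelace: 227.5872

Area of P0's cell: 227.5872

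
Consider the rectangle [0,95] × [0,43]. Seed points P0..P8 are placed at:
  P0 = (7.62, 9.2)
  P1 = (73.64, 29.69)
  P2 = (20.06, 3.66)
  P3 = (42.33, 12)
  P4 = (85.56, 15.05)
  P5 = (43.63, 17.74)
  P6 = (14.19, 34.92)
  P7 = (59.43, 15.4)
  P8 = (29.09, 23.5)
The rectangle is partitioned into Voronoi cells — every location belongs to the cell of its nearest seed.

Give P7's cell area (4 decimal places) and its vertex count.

Area of P7's cell: 527.9994 (5 vertices)

1. box [0,95]×[0,43]: [(0, 0) (95, 0) (95, 43) (0, 43)]
2. ⊥bis P7·P0 via (33.525,12.3): [(34.9969, 0) (95, 0) (95, 43) (29.8512, 43)]  |A|=2690.7657
3. ⊥bis P7·P1 via (66.535,22.545): [(34.9969, 0) (89.2069, 0) (45.9648, 43) (29.8512, 43)]  |A|=1511.9586
4. ⊥bis P7·P2 via (39.745,9.53): [(29.9094, 42.5136) (42.5868, 0) (89.2069, 0) (45.9648, 43) (29.8512, 43)]  |A|=1350.6216
5. ⊥bis P7·P3 via (50.88,13.7): [(53.604, 0) (89.2069, 0) (45.9648, 43) (45.0543, 43)]  |A|=785.0407
6. ⊥bis P7·P4 via (72.495,15.225): [(53.604, 0) (72.2911, 0) (72.5134, 16.6001) (45.9648, 43) (45.0543, 43)]  |A|=644.6387
7. ⊥bis P7·P5 via (51.53,16.57): [(51.0089, 13.0516) (53.604, 0) (72.2911, 0) (72.5134, 16.6001) (54.2275, 34.7836)]  |A|=527.9994
8. ⊥bis P7·P6 via (36.81,25.16): [(51.0089, 13.0516) (53.604, 0) (72.2911, 0) (72.5134, 16.6001) (54.2275, 34.7836)]  |A|=527.9994
9. ⊥bis P7·P8 via (44.26,19.45): [(51.0089, 13.0516) (53.604, 0) (72.2911, 0) (72.5134, 16.6001) (54.2275, 34.7836)]  |A|=527.9994
10. canonical 5-gon: [(51.0089, 13.0516) (53.604, 0) (72.2911, 0) (72.5134, 16.6001) (54.2275, 34.7836)]
11. shoelace: 527.9994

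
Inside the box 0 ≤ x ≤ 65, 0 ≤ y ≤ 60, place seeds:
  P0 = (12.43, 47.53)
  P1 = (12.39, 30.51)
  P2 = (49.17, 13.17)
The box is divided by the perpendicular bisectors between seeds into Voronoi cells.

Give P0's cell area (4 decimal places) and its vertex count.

Area of P0's cell: 1022.7633 (4 vertices)

1. box [0,65]×[0,60]: [(0, 0) (65, 0) (65, 60) (0, 60)]
2. ⊥bis P0·P1 via (12.41,39.02): [(0, 39.0492) (65, 38.8964) (65, 60) (0, 60)]  |A|=1366.769
3. ⊥bis P0·P2 via (30.8,30.35): [(0, 39.0492) (38.8502, 38.9579) (58.5293, 60) (0, 60)]  |A|=1022.7633
4. canonical 4-gon: [(0, 39.0492) (38.8502, 38.9579) (58.5293, 60) (0, 60)]
5. shoelace: 1022.7633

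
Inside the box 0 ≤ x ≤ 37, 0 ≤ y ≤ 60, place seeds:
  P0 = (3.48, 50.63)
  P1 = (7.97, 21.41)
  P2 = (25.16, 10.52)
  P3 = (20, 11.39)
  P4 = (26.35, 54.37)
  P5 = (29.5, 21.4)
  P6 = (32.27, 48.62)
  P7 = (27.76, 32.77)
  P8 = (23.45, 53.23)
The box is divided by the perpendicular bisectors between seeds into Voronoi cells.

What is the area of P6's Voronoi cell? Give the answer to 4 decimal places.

Area of P6's cell: 154.9109

1. box [0,37]×[0,60]: [(0, 0) (37, 0) (37, 60) (0, 60)]
2. ⊥bis P6·P0 via (17.875,49.625): [(14.4104, 0) (37, 0) (37, 60) (18.5993, 60)]  |A|=1229.7082
3. ⊥bis P6·P1 via (20.12,35.015): [(17.0466, 37.7597) (37, 19.9402) (37, 60) (18.5993, 60)]  |A|=604.282
4. ⊥bis P6·P2 via (28.715,29.57): [(17.0466, 37.7597) (25.5572, 30.1593) (37, 28.0239) (37, 60) (18.5993, 60)]  |A|=558.0321
5. ⊥bis P6·P3 via (26.135,30.005): [(17.0466, 37.7597) (25.4931, 30.2166) (25.81, 30.1121) (37, 28.0239) (37, 60) (18.5993, 60)]  |A|=558.0264
6. ⊥bis P6·P4 via (29.31,51.495): [(17.1301, 38.955) (17.0466, 37.7597) (25.4931, 30.2166) (25.81, 30.1121) (37, 28.0239) (37, 59.4124)]  |A|=358.5669
7. ⊥bis P6·P5 via (30.885,35.01): [(17.1301, 38.955) (17.0466, 37.7597) (18.7419, 36.2457) (37, 34.3877) (37, 59.4124)]  |A|=272.9307
8. ⊥bis P6·P7 via (30.015,40.695): [(21.2441, 43.1907) (37, 38.7075) (37, 59.4124)]  |A|=163.1116
9. ⊥bis P6·P8 via (27.86,50.925): [(26.8156, 48.9269) (23.4843, 42.5533) (37, 38.7075) (37, 59.4124)]  |A|=154.9109
10. canonical 4-gon: [(26.8156, 48.9269) (23.4843, 42.5533) (37, 38.7075) (37, 59.4124)]
11. shoelace: 154.9109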